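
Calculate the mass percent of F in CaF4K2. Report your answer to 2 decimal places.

39.12%

Molar mass = 1(40.08) + 4(19.00) + 2(39.10) = 194.280 g/mol
Mass of F per mole = 4 × 19.00 = 76.000 g
% F = 76.000 / 194.280 × 100 = 39.12%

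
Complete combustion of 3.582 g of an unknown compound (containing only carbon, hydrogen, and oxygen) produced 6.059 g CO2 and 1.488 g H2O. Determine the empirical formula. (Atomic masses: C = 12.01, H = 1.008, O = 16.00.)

mol C = 6.059 / 44.01 = 0.1377; mass C = 0.1377 × 12.01 = 1.653 g
mol H = 2 × (1.488 / 18.02) = 0.1651; mass H = 0.1651 × 1.008 = 0.1665 g
mass O = 3.582 − (1.820) = 1.762 g → mol O = 0.1101
Divide by the smallest (0.1101 mol O): C 1.250, H 1.500, O 1.000
Scaling by 4: C 5.00, H 6.00, O 4.00 → C5H6O4

C5H6O4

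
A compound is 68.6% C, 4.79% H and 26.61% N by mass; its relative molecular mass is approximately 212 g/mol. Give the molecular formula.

Assume 100 g: 68.6 g C, 4.79 g H, 26.61 g N.
C: 68.6 g ÷ 12.01 g/mol = 5.712 mol
H: 4.79 g ÷ 1.008 g/mol = 4.752 mol
N: 26.61 g ÷ 14.01 g/mol = 1.899 mol
Smallest is N at 1.899 mol; normalising gives C 3.007, H 2.502, N 1.000
×2: C 6.01, H 5.00, N 2.00 → C6H5N2
Empirical-formula mass = 105.12 g/mol
n = 212 / 105.12 = 2.02 ≈ 2
Molecular formula = (C6H5N2)×2 = C12H10N4

C12H10N4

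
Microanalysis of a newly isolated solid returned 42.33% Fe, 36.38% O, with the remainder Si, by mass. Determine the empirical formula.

Assume 100 g: 42.33 g Fe, 36.38 g O, 21.29 g Si.
Fe: 42.33 g ÷ 55.85 g/mol = 0.7579 mol
O: 36.38 g ÷ 16.00 g/mol = 2.274 mol
Si: 21.29 g ÷ 28.09 g/mol = 0.7579 mol
Ratios (÷ 0.7579): Fe 1.000, O 3.000, Si 1.000
→ FeO3Si

FeO3Si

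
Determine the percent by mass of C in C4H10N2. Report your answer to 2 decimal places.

55.77%

Molar mass = 4(12.01) + 10(1.008) + 2(14.01) = 86.140 g/mol
Mass of C per mole = 4 × 12.01 = 48.040 g
% C = 48.040 / 86.140 × 100 = 55.77%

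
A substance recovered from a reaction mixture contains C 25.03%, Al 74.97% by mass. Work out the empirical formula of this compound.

Assume 100 g: 25.03 g C, 74.97 g Al.
Moles — C: 25.03 / 12.01 = 2.084 mol; Al: 74.97 / 26.98 = 2.779 mol
Ratios (÷ 2.084): C 1.000, Al 1.333
×3: C 3.00, Al 4.00 → C3Al4

C3Al4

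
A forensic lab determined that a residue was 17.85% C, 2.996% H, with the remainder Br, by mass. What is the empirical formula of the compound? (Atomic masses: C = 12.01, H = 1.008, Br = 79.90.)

C3H6Br2

Assume 100 g: 17.85 g C, 2.996 g H, 79.154 g Br.
Moles — C: 17.85 / 12.01 = 1.486 mol; H: 2.996 / 1.008 = 2.972 mol; Br: 79.154 / 79.90 = 0.9907 mol
Divide by the smallest (0.9907 mol Br): C 1.500, H 3.000, Br 1.000
Scaling by 2: C 3.00, H 6.00, Br 2.00 → C3H6Br2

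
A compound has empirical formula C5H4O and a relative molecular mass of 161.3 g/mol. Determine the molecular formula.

Empirical-formula mass = 80.08 g/mol
n = 161.3 / 80.08 = 2.01 ≈ 2
Molecular formula = (C5H4O)2 = C10H8O2

C10H8O2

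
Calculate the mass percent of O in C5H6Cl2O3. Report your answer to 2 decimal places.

Molar mass = 5(12.01) + 6(1.008) + 2(35.45) + 3(16.00) = 184.998 g/mol
Mass of O per mole = 3 × 16.00 = 48.000 g
% O = 48.000 / 184.998 × 100 = 25.95%

25.95%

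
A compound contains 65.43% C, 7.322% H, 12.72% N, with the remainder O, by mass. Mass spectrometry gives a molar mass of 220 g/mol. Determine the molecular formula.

C12H16N2O2

Assume 100 g: 65.43 g C, 7.322 g H, 12.72 g N, 14.528 g O.
Moles — C: 65.43 / 12.01 = 5.448 mol; H: 7.322 / 1.008 = 7.264 mol; N: 12.72 / 14.01 = 0.9079 mol; O: 14.528 / 16.00 = 0.908 mol
Divide by the smallest (0.9079 mol N): C 6.000, H 8.001, N 1.000, O 1.000
Ratio ≈ 6:8:1:1, so the empirical formula is C6H8NO
Empirical-formula mass = 110.13 g/mol
n = 220 / 110.13 = 2.00 ≈ 2
Molecular formula = (C6H8NO)×2 = C12H16N2O2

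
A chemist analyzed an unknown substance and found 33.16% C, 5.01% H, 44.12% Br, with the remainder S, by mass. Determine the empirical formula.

C5H9BrS

Assume 100 g: 33.16 g C, 5.01 g H, 44.12 g Br, 17.71 g S.
n(C) = 33.16/12.01 = 2.761, n(H) = 5.01/1.008 = 4.97, n(Br) = 44.12/79.90 = 0.5522, n(S) = 17.71/32.07 = 0.5522
Ratios (÷ 0.5522): C 5.000, H 9.001, Br 1.000, S 1.000
→ C5H9BrS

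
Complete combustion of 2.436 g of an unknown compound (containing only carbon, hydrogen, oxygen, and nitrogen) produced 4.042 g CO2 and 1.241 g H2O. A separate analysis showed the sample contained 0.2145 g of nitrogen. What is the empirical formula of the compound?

C6H9NO4

mol C = 4.042 / 44.01 = 0.09184; mass C = 0.09184 × 12.01 = 1.103 g
mol H = 2 × (1.241 / 18.02) = 0.1377; mass H = 0.1377 × 1.008 = 0.1388 g
mol N = 0.2145 / 14.01 = 0.01531
mass O = 2.436 − (1.456) = 0.9796 g → mol O = 0.06123
Smallest is N at 0.01531 mol; normalising gives C 5.999, H 8.996, N 1.000, O 3.999
≈ 6:9:1:4 → C6H9NO4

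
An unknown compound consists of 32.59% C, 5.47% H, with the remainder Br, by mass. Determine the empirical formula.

Assume 100 g: 32.59 g C, 5.47 g H, 61.94 g Br.
C: 32.59 g ÷ 12.01 g/mol = 2.714 mol
H: 5.47 g ÷ 1.008 g/mol = 5.427 mol
Br: 61.94 g ÷ 79.90 g/mol = 0.7752 mol
Smallest is Br at 0.7752 mol; normalising gives C 3.500, H 7.000, Br 1.000
Scaling by 2: C 7.00, H 14.00, Br 2.00 → C7H14Br2

C7H14Br2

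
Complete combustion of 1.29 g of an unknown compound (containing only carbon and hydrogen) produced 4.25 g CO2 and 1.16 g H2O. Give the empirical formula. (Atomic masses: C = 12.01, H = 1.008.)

mol C = 4.25 / 44.01 = 0.09657; mass C = 0.09657 × 12.01 = 1.160 g
mol H = 2 × (1.16 / 18.02) = 0.1287; mass H = 0.1287 × 1.008 = 0.1298 g
Smallest is C at 0.09657 mol; normalising gives C 1.000, H 1.333
Multiply by 3: C 3.00, H 4.00 → C3H4

C3H4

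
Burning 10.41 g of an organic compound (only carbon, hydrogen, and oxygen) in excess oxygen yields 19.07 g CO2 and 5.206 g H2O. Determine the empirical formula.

mol C = 19.07 / 44.01 = 0.4333; mass C = 0.4333 × 12.01 = 5.204 g
mol H = 2 × (5.206 / 18.02) = 0.5778; mass H = 0.5778 × 1.008 = 0.5824 g
mass O = 10.41 − (5.786) = 4.624 g → mol O = 0.2890
Ratios (÷ 0.289): C 1.500, H 2.000, O 1.000
×2: C 3.00, H 4.00, O 2.00 → C3H4O2

C3H4O2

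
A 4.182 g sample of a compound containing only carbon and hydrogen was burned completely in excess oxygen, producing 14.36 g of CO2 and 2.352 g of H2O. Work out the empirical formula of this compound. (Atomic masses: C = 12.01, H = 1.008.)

mol C = 14.36 / 44.01 = 0.3263; mass C = 0.3263 × 12.01 = 3.919 g
mol H = 2 × (2.352 / 18.02) = 0.2610; mass H = 0.2610 × 1.008 = 0.2631 g
Smallest is H at 0.261 mol; normalising gives C 1.250, H 1.000
Multiply by 4: C 5.00, H 4.00 → C5H4

C5H4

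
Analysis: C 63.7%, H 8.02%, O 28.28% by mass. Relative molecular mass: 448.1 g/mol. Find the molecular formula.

Assume 100 g: 63.7 g C, 8.02 g H, 28.28 g O.
n(C) = 63.7/12.01 = 5.304, n(H) = 8.02/1.008 = 7.956, n(O) = 28.28/16.00 = 1.768
Divide by the smallest (1.768 mol O): C 3.001, H 4.501, O 1.000
×2: C 6.00, H 9.00, O 2.00 → C6H9O2
Empirical-formula mass = 113.13 g/mol
n = 448.1 / 113.13 = 3.96 ≈ 4
Molecular formula = (C6H9O2)×4 = C24H36O8

C24H36O8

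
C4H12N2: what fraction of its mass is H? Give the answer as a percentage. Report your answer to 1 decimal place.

Molar mass = 4(12.01) + 12(1.008) + 2(14.01) = 88.156 g/mol
Mass of H per mole = 12 × 1.008 = 12.096 g
% H = 12.096 / 88.156 × 100 = 13.7%

13.7%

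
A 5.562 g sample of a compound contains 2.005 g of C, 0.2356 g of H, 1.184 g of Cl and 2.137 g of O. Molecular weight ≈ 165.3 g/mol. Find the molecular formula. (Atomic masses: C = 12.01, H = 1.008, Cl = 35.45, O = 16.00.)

C5H7ClO4

n(C) = 2.005/12.01 = 0.1669, n(H) = 0.2356/1.008 = 0.2337, n(Cl) = 1.184/35.45 = 0.0334, n(O) = 2.137/16.00 = 0.1336
Smallest is Cl at 0.0334 mol; normalising gives C 4.998, H 6.998, Cl 1.000, O 3.999
→ C5H7ClO4
Empirical-formula mass = 166.56 g/mol
n = 165.3 / 166.56 = 0.99 ≈ 1
Molecular formula = empirical formula = C5H7ClO4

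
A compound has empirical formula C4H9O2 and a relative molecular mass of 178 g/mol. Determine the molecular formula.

C8H18O4

Empirical-formula mass = 89.11 g/mol
n = 178 / 89.11 = 2.00 ≈ 2
Molecular formula = (C4H9O2)2 = C8H18O4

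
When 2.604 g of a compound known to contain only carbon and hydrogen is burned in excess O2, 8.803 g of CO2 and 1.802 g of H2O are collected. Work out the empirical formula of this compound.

CH

mol C = 8.803 / 44.01 = 0.2000; mass C = 0.2000 × 12.01 = 2.402 g
mol H = 2 × (1.802 / 18.02) = 0.2000; mass H = 0.2000 × 1.008 = 0.2016 g
Divide by the smallest (0.2 mol H): C 1.000, H 1.000
→ CH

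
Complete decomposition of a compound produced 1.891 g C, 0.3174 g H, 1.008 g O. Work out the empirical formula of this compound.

C5H10O2

n(C) = 1.891/12.01 = 0.1575, n(H) = 0.3174/1.008 = 0.3149, n(O) = 1.008/16.00 = 0.063
Smallest is O at 0.063 mol; normalising gives C 2.499, H 4.998, O 1.000
Scaling by 2: C 5.00, H 10.00, O 2.00 → C5H10O2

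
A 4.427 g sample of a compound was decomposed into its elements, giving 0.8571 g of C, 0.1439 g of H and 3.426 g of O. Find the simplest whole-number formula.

CH2O3

n(C) = 0.8571/12.01 = 0.07137, n(H) = 0.1439/1.008 = 0.1428, n(O) = 3.426/16.00 = 0.2141
Smallest is C at 0.07137 mol; normalising gives C 1.000, H 2.000, O 3.000
→ CH2O3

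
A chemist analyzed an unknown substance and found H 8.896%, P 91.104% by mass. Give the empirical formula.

Assume 100 g: 8.896 g H, 91.104 g P.
H: 8.896 g ÷ 1.008 g/mol = 8.825 mol
P: 91.104 g ÷ 30.97 g/mol = 2.942 mol
Ratios (÷ 2.942): H 3.000, P 1.000
Ratio ≈ 3:1, so the empirical formula is H3P

H3P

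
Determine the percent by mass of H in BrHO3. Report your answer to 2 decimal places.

Molar mass = 1(79.90) + 1(1.008) + 3(16.00) = 128.908 g/mol
Mass of H per mole = 1 × 1.008 = 1.008 g
% H = 1.008 / 128.908 × 100 = 0.78%

0.78%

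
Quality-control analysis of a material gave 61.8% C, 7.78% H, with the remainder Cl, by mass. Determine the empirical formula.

Assume 100 g: 61.8 g C, 7.78 g H, 30.42 g Cl.
C: 61.8 g ÷ 12.01 g/mol = 5.146 mol
H: 7.78 g ÷ 1.008 g/mol = 7.718 mol
Cl: 30.42 g ÷ 35.45 g/mol = 0.8581 mol
Ratios (÷ 0.8581): C 5.997, H 8.994, Cl 1.000
→ C6H9Cl

C6H9Cl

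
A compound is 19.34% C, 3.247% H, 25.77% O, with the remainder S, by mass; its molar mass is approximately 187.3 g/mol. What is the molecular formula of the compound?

Assume 100 g: 19.34 g C, 3.247 g H, 25.77 g O, 51.643 g S.
C: 19.34 g ÷ 12.01 g/mol = 1.61 mol
H: 3.247 g ÷ 1.008 g/mol = 3.221 mol
O: 25.77 g ÷ 16.00 g/mol = 1.611 mol
S: 51.643 g ÷ 32.07 g/mol = 1.61 mol
Smallest is S at 1.61 mol; normalising gives C 1.000, H 2.000, O 1.000, S 1.000
→ CH2OS
Empirical-formula mass = 62.10 g/mol
n = 187.3 / 62.10 = 3.02 ≈ 3
Molecular formula = (CH2OS)×3 = C3H6O3S3

C3H6O3S3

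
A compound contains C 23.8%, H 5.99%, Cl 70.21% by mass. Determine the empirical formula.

Assume 100 g: 23.8 g C, 5.99 g H, 70.21 g Cl.
C: 23.8 g ÷ 12.01 g/mol = 1.982 mol
H: 5.99 g ÷ 1.008 g/mol = 5.942 mol
Cl: 70.21 g ÷ 35.45 g/mol = 1.981 mol
Smallest is Cl at 1.981 mol; normalising gives C 1.001, H 3.000, Cl 1.000
→ CH3Cl

CH3Cl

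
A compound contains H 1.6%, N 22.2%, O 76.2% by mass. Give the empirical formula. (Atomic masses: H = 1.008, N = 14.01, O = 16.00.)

Assume 100 g: 1.6 g H, 22.2 g N, 76.2 g O.
H: 1.6 g ÷ 1.008 g/mol = 1.587 mol
N: 22.2 g ÷ 14.01 g/mol = 1.585 mol
O: 76.2 g ÷ 16.00 g/mol = 4.763 mol
Ratios (÷ 1.585): H 1.002, N 1.000, O 3.006
→ HNO3

HNO3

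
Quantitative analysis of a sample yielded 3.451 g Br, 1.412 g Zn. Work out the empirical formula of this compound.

Moles — Br: 3.451 / 79.90 = 0.04319 mol; Zn: 1.412 / 65.38 = 0.0216 mol
Divide by the smallest (0.0216 mol Zn): Br 2.000, Zn 1.000
→ Br2Zn

Br2Zn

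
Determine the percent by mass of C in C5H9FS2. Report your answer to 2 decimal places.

Molar mass = 5(12.01) + 9(1.008) + 1(19.00) + 2(32.07) = 152.262 g/mol
Mass of C per mole = 5 × 12.01 = 60.050 g
% C = 60.050 / 152.262 × 100 = 39.44%

39.44%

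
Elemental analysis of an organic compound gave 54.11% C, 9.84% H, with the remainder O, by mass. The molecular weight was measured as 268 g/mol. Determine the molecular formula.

C12H26O6

Assume 100 g: 54.11 g C, 9.84 g H, 36.05 g O.
n(C) = 54.11/12.01 = 4.505, n(H) = 9.84/1.008 = 9.762, n(O) = 36.05/16.00 = 2.253
Ratios (÷ 2.253): C 2.000, H 4.333, O 1.000
Scaling by 3: C 6.00, H 13.00, O 3.00 → C6H13O3
Empirical-formula mass = 133.16 g/mol
n = 268 / 133.16 = 2.01 ≈ 2
Molecular formula = (C6H13O3)×2 = C12H26O6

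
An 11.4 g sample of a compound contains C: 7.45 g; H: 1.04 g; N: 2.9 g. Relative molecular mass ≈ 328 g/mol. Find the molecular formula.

C18H30N6

n(C) = 7.45/12.01 = 0.6203, n(H) = 1.04/1.008 = 1.032, n(N) = 2.9/14.01 = 0.207
Ratios (÷ 0.207): C 2.997, H 4.984, N 1.000
→ C3H5N
Empirical-formula mass = 55.08 g/mol
n = 328 / 55.08 = 5.95 ≈ 6
Molecular formula = (C3H5N)×6 = C18H30N6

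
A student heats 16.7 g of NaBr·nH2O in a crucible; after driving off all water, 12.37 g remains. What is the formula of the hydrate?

Mass of water lost = 16.7 − 12.37 = 4.33 g → 4.33 / 18.02 = 0.2403 mol H2O
Molar mass of NaBr = 102.89 g/mol → mol NaBr = 12.37 / 102.89 = 0.1202
n = 0.2403 / 0.1202 = 2.00 ≈ 2 → NaBr·2H2O

NaBr·2H2O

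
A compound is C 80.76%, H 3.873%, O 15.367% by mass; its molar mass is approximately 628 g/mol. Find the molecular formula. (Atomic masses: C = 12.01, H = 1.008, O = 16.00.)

C42H24O6

Assume 100 g: 80.76 g C, 3.873 g H, 15.367 g O.
n(C) = 80.76/12.01 = 6.724, n(H) = 3.873/1.008 = 3.842, n(O) = 15.367/16.00 = 0.9604
Smallest is O at 0.9604 mol; normalising gives C 7.001, H 4.001, O 1.000
≈ 7:4:1 → C7H4O
Empirical-formula mass = 104.10 g/mol
n = 628 / 104.10 = 6.03 ≈ 6
Molecular formula = (C7H4O)×6 = C42H24O6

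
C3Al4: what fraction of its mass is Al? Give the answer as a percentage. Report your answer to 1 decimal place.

Molar mass = 3(12.01) + 4(26.98) = 143.950 g/mol
Mass of Al per mole = 4 × 26.98 = 107.920 g
% Al = 107.920 / 143.950 × 100 = 75.0%

75.0%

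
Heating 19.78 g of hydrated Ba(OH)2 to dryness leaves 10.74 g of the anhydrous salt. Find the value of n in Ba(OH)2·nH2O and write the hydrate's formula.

Mass of water lost = 19.78 − 10.74 = 9.04 g → 9.04 / 18.02 = 0.5017 mol H2O
Molar mass of Ba(OH)2 = 171.35 g/mol → mol Ba(OH)2 = 10.74 / 171.35 = 0.06268
n = 0.5017 / 0.06268 = 8.00 ≈ 8 → Ba(OH)2·8H2O

Ba(OH)2·8H2O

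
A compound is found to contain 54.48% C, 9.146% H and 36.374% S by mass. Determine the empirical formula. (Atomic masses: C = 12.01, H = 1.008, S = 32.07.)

C4H8S

Assume 100 g: 54.48 g C, 9.146 g H, 36.374 g S.
Moles — C: 54.48 / 12.01 = 4.536 mol; H: 9.146 / 1.008 = 9.073 mol; S: 36.374 / 32.07 = 1.134 mol
Ratios (÷ 1.134): C 3.999, H 8.000, S 1.000
→ C4H8S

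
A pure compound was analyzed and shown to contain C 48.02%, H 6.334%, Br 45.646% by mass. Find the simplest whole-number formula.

Assume 100 g: 48.02 g C, 6.334 g H, 45.646 g Br.
n(C) = 48.02/12.01 = 3.998, n(H) = 6.334/1.008 = 6.284, n(Br) = 45.646/79.90 = 0.5713
Smallest is Br at 0.5713 mol; normalising gives C 6.999, H 10.999, Br 1.000
→ C7H11Br

C7H11Br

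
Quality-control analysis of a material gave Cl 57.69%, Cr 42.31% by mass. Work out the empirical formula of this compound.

Assume 100 g: 57.69 g Cl, 42.31 g Cr.
n(Cl) = 57.69/35.45 = 1.627, n(Cr) = 42.31/52.00 = 0.8137
Smallest is Cr at 0.8137 mol; normalising gives Cl 2.000, Cr 1.000
Ratio ≈ 2:1, so the empirical formula is Cl2Cr

Cl2Cr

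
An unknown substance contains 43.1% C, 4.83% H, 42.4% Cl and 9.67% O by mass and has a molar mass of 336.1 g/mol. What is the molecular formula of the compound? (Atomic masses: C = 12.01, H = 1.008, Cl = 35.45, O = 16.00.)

C12H16Cl4O2

Assume 100 g: 43.1 g C, 4.83 g H, 42.4 g Cl, 9.67 g O.
n(C) = 43.1/12.01 = 3.589, n(H) = 4.83/1.008 = 4.792, n(Cl) = 42.4/35.45 = 1.196, n(O) = 9.67/16.00 = 0.6044
Smallest is O at 0.6044 mol; normalising gives C 5.938, H 7.928, Cl 1.979, O 1.000
→ C6H8Cl2O
Empirical-formula mass = 167.02 g/mol
n = 336.1 / 167.02 = 2.01 ≈ 2
Molecular formula = (C6H8Cl2O)×2 = C12H16Cl4O2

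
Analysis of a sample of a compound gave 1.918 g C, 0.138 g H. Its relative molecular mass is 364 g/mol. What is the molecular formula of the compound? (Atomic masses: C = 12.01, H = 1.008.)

Moles — C: 1.918 / 12.01 = 0.1597 mol; H: 0.138 / 1.008 = 0.1369 mol
Smallest is H at 0.1369 mol; normalising gives C 1.167, H 1.000
×6: C 7.00, H 6.00 → C7H6
Empirical-formula mass = 90.12 g/mol
n = 364 / 90.12 = 4.04 ≈ 4
Molecular formula = (C7H6)×4 = C28H24

C28H24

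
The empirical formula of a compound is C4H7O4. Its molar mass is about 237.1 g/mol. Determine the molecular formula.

Empirical-formula mass = 119.10 g/mol
n = 237.1 / 119.10 = 1.99 ≈ 2
Molecular formula = (C4H7O4)2 = C8H14O8

C8H14O8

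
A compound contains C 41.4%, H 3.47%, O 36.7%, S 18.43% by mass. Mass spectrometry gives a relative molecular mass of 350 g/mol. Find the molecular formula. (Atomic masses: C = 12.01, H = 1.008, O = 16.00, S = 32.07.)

Assume 100 g: 41.4 g C, 3.47 g H, 36.7 g O, 18.43 g S.
Moles — C: 41.4 / 12.01 = 3.447 mol; H: 3.47 / 1.008 = 3.442 mol; O: 36.7 / 16.00 = 2.294 mol; S: 18.43 / 32.07 = 0.5747 mol
Ratios (÷ 0.5747): C 5.998, H 5.990, O 3.991, S 1.000
→ C6H6O4S
Empirical-formula mass = 174.18 g/mol
n = 350 / 174.18 = 2.01 ≈ 2
Molecular formula = (C6H6O4S)×2 = C12H12O8S2

C12H12O8S2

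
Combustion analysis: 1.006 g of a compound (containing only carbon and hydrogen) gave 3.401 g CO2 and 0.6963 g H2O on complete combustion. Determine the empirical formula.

CH

mol C = 3.401 / 44.01 = 0.07728; mass C = 0.07728 × 12.01 = 0.9281 g
mol H = 2 × (0.6963 / 18.02) = 0.07728; mass H = 0.07728 × 1.008 = 0.07790 g
Smallest is C at 0.07728 mol; normalising gives C 1.000, H 1.000
Ratio ≈ 1:1, so the empirical formula is CH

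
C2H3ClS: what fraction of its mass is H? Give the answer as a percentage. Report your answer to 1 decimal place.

Molar mass = 2(12.01) + 3(1.008) + 1(35.45) + 1(32.07) = 94.564 g/mol
Mass of H per mole = 3 × 1.008 = 3.024 g
% H = 3.024 / 94.564 × 100 = 3.2%

3.2%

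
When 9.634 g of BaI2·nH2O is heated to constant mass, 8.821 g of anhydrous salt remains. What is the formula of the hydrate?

Mass of water lost = 9.634 − 8.821 = 0.813 g → 0.813 / 18.02 = 0.04512 mol H2O
Molar mass of BaI2 = 391.13 g/mol → mol BaI2 = 8.821 / 391.13 = 0.02255
n = 0.04512 / 0.02255 = 2.00 ≈ 2 → BaI2·2H2O

BaI2·2H2O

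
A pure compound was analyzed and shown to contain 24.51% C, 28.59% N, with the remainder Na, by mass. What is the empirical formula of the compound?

Assume 100 g: 24.51 g C, 28.59 g N, 46.9 g Na.
Moles — C: 24.51 / 12.01 = 2.041 mol; N: 28.59 / 14.01 = 2.041 mol; Na: 46.9 / 22.99 = 2.04 mol
Ratios (÷ 2.04): C 1.000, N 1.000, Na 1.000
Ratio ≈ 1:1:1, so the empirical formula is CNNa

CNNa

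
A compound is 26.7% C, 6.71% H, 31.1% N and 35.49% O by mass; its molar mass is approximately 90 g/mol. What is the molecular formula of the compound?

Assume 100 g: 26.7 g C, 6.71 g H, 31.1 g N, 35.49 g O.
n(C) = 26.7/12.01 = 2.223, n(H) = 6.71/1.008 = 6.657, n(N) = 31.1/14.01 = 2.22, n(O) = 35.49/16.00 = 2.218
Smallest is O at 2.218 mol; normalising gives C 1.002, H 3.001, N 1.001, O 1.000
Ratio ≈ 1:3:1:1, so the empirical formula is CH3NO
Empirical-formula mass = 45.04 g/mol
n = 90 / 45.04 = 2.00 ≈ 2
Molecular formula = (CH3NO)×2 = C2H6N2O2

C2H6N2O2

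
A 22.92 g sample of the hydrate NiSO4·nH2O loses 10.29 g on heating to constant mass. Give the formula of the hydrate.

NiSO4·7H2O

Mass of anhydrous NiSO4 = 22.92 − 10.29 = 12.63 g
mol H2O = 10.29 / 18.02 = 0.571
Molar mass of NiSO4 = 154.76 g/mol → mol NiSO4 = 12.63 / 154.76 = 0.08161
n = 0.571 / 0.08161 = 7.00 ≈ 7 → NiSO4·7H2O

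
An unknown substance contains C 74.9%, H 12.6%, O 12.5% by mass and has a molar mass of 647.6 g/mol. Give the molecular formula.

Assume 100 g: 74.9 g C, 12.6 g H, 12.5 g O.
Moles — C: 74.9 / 12.01 = 6.236 mol; H: 12.6 / 1.008 = 12.5 mol; O: 12.5 / 16.00 = 0.7812 mol
Ratios (÷ 0.7812): C 7.983, H 16.000, O 1.000
Ratio ≈ 8:16:1, so the empirical formula is C8H16O
Empirical-formula mass = 128.21 g/mol
n = 647.6 / 128.21 = 5.05 ≈ 5
Molecular formula = (C8H16O)×5 = C40H80O5

C40H80O5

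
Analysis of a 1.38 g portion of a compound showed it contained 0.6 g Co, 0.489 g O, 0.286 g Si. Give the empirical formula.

n(Co) = 0.6/58.93 = 0.01018, n(O) = 0.489/16.00 = 0.03056, n(Si) = 0.286/28.09 = 0.01018
Ratios (÷ 0.01018): Co 1.000, O 3.002, Si 1.000
≈ 1:3:1 → CoO3Si

CoO3Si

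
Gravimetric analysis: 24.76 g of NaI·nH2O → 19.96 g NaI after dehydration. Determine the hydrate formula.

Mass of water lost = 24.76 − 19.96 = 4.8 g → 4.8 / 18.02 = 0.2664 mol H2O
Molar mass of NaI = 149.89 g/mol → mol NaI = 19.96 / 149.89 = 0.1332
n = 0.2664 / 0.1332 = 2.00 ≈ 2 → NaI·2H2O

NaI·2H2O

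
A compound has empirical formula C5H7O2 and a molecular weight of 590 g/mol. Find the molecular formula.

Empirical-formula mass = 99.11 g/mol
n = 590 / 99.11 = 5.95 ≈ 6
Molecular formula = (C5H7O2)6 = C30H42O12

C30H42O12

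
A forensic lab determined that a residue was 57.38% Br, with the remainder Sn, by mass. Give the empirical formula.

Assume 100 g: 57.38 g Br, 42.62 g Sn.
n(Br) = 57.38/79.90 = 0.7181, n(Sn) = 42.62/118.71 = 0.359
Divide by the smallest (0.359 mol Sn): Br 2.000, Sn 1.000
→ Br2Sn

Br2Sn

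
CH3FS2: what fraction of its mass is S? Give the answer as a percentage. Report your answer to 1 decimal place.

Molar mass = 1(12.01) + 3(1.008) + 1(19.00) + 2(32.07) = 98.174 g/mol
Mass of S per mole = 2 × 32.07 = 64.140 g
% S = 64.140 / 98.174 × 100 = 65.3%

65.3%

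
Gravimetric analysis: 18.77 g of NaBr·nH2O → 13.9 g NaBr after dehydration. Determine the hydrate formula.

Mass of water lost = 18.77 − 13.9 = 4.87 g → 4.87 / 18.02 = 0.2703 mol H2O
Molar mass of NaBr = 102.89 g/mol → mol NaBr = 13.9 / 102.89 = 0.1351
n = 0.2703 / 0.1351 = 2.00 ≈ 2 → NaBr·2H2O

NaBr·2H2O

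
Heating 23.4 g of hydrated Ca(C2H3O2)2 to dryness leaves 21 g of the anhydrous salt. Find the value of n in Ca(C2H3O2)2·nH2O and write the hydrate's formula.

Ca(C2H3O2)2·H2O

Mass of water lost = 23.4 − 21 = 2.4 g → 2.4 / 18.02 = 0.1332 mol H2O
Molar mass of Ca(C2H3O2)2 = 158.17 g/mol → mol Ca(C2H3O2)2 = 21 / 158.17 = 0.1328
n = 0.1332 / 0.1328 = 1.00 ≈ 1 → Ca(C2H3O2)2·H2O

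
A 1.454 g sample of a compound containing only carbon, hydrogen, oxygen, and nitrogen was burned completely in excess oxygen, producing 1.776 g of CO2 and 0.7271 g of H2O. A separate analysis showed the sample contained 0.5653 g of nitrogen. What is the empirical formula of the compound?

mol C = 1.776 / 44.01 = 0.04035; mass C = 0.04035 × 12.01 = 0.4847 g
mol H = 2 × (0.7271 / 18.02) = 0.08070; mass H = 0.08070 × 1.008 = 0.08134 g
mol N = 0.5653 / 14.01 = 0.04035
mass O = 1.454 − (1.131) = 0.3227 g → mol O = 0.02017
Ratios (÷ 0.02017): C 2.001, H 4.001, N 2.001, O 1.000
≈ 2:4:2:1 → C2H4N2O

C2H4N2O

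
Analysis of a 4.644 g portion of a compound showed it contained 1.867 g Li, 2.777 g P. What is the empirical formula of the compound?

Li3P

n(Li) = 1.867/6.94 = 0.269, n(P) = 2.777/30.97 = 0.08967
Smallest is P at 0.08967 mol; normalising gives Li 3.000, P 1.000
≈ 3:1 → Li3P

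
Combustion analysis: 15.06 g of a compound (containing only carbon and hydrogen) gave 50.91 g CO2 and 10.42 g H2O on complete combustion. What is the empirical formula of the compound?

CH

mol C = 50.91 / 44.01 = 1.157; mass C = 1.157 × 12.01 = 13.89 g
mol H = 2 × (10.42 / 18.02) = 1.156; mass H = 1.156 × 1.008 = 1.166 g
Smallest is H at 1.156 mol; normalising gives C 1.000, H 1.000
≈ 1:1 → CH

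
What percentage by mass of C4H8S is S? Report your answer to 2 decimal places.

36.37%

Molar mass = 4(12.01) + 8(1.008) + 1(32.07) = 88.174 g/mol
Mass of S per mole = 1 × 32.07 = 32.070 g
% S = 32.070 / 88.174 × 100 = 36.37%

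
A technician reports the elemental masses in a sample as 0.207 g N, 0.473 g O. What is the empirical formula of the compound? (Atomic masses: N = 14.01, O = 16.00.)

Moles — N: 0.207 / 14.01 = 0.01478 mol; O: 0.473 / 16.00 = 0.02956 mol
Smallest is N at 0.01478 mol; normalising gives N 1.000, O 2.001
→ NO2

NO2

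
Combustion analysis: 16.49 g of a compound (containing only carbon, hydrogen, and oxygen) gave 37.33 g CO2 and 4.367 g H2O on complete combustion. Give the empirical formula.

C7H4O3

mol C = 37.33 / 44.01 = 0.8482; mass C = 0.8482 × 12.01 = 10.19 g
mol H = 2 × (4.367 / 18.02) = 0.4847; mass H = 0.4847 × 1.008 = 0.4886 g
mass O = 16.49 − (10.68) = 5.814 g → mol O = 0.3634
Divide by the smallest (0.3634 mol O): C 2.334, H 1.334, O 1.000
Multiply by 3: C 7.00, H 4.00, O 3.00 → C7H4O3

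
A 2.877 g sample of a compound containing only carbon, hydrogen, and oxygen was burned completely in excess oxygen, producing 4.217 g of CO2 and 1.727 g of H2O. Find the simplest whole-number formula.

CH2O

mol C = 4.217 / 44.01 = 0.09582; mass C = 0.09582 × 12.01 = 1.151 g
mol H = 2 × (1.727 / 18.02) = 0.1917; mass H = 0.1917 × 1.008 = 0.1932 g
mass O = 2.877 − (1.344) = 1.533 g → mol O = 0.09581
Divide by the smallest (0.09581 mol O): C 1.000, H 2.001, O 1.000
Ratio ≈ 1:2:1, so the empirical formula is CH2O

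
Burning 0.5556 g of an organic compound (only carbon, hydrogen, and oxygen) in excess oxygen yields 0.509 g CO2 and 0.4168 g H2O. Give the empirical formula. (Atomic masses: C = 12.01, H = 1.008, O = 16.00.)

mol C = 0.509 / 44.01 = 0.01157; mass C = 0.01157 × 12.01 = 0.1389 g
mol H = 2 × (0.4168 / 18.02) = 0.04626; mass H = 0.04626 × 1.008 = 0.04663 g
mass O = 0.5556 − (0.1855) = 0.3701 g → mol O = 0.02313
Divide by the smallest (0.01157 mol C): C 1.000, H 4.000, O 2.000
Ratio ≈ 1:4:2, so the empirical formula is CH4O2

CH4O2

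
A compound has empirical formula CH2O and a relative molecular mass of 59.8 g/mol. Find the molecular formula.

Empirical-formula mass = 30.03 g/mol
n = 59.8 / 30.03 = 1.99 ≈ 2
Molecular formula = (CH2O)2 = C2H4O2

C2H4O2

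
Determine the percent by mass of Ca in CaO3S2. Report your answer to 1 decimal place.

26.3%

Molar mass = 1(40.08) + 3(16.00) + 2(32.07) = 152.220 g/mol
Mass of Ca per mole = 1 × 40.08 = 40.080 g
% Ca = 40.080 / 152.220 × 100 = 26.3%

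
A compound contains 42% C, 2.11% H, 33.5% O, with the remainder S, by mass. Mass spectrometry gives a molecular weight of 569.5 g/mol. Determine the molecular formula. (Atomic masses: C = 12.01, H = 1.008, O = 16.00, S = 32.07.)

Assume 100 g: 42 g C, 2.11 g H, 33.5 g O, 22.39 g S.
C: 42 g ÷ 12.01 g/mol = 3.497 mol
H: 2.11 g ÷ 1.008 g/mol = 2.093 mol
O: 33.5 g ÷ 16.00 g/mol = 2.094 mol
S: 22.39 g ÷ 32.07 g/mol = 0.6982 mol
Divide by the smallest (0.6982 mol S): C 5.009, H 2.998, O 2.999, S 1.000
≈ 5:3:3:1 → C5H3O3S
Empirical-formula mass = 143.14 g/mol
n = 569.5 / 143.14 = 3.98 ≈ 4
Molecular formula = (C5H3O3S)×4 = C20H12O12S4

C20H12O12S4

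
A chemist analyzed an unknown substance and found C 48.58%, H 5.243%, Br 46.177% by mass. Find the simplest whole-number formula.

C7H9Br

Assume 100 g: 48.58 g C, 5.243 g H, 46.177 g Br.
n(C) = 48.58/12.01 = 4.045, n(H) = 5.243/1.008 = 5.201, n(Br) = 46.177/79.90 = 0.5779
Smallest is Br at 0.5779 mol; normalising gives C 6.999, H 9.000, Br 1.000
→ C7H9Br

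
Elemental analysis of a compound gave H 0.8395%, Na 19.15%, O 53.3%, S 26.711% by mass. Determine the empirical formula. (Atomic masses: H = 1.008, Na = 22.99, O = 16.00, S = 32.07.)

HNaO4S

Assume 100 g: 0.8395 g H, 19.15 g Na, 53.3 g O, 26.711 g S.
H: 0.8395 g ÷ 1.008 g/mol = 0.8328 mol
Na: 19.15 g ÷ 22.99 g/mol = 0.833 mol
O: 53.3 g ÷ 16.00 g/mol = 3.331 mol
S: 26.711 g ÷ 32.07 g/mol = 0.8329 mol
Smallest is H at 0.8328 mol; normalising gives H 1.000, Na 1.000, O 4.000, S 1.000
Ratio ≈ 1:1:4:1, so the empirical formula is HNaO4S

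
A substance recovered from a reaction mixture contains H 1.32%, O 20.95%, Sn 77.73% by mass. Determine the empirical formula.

H2O2Sn

Assume 100 g: 1.32 g H, 20.95 g O, 77.73 g Sn.
n(H) = 1.32/1.008 = 1.31, n(O) = 20.95/16.00 = 1.309, n(Sn) = 77.73/118.71 = 0.6548
Divide by the smallest (0.6548 mol Sn): H 2.000, O 2.000, Sn 1.000
Ratio ≈ 2:2:1, so the empirical formula is H2O2Sn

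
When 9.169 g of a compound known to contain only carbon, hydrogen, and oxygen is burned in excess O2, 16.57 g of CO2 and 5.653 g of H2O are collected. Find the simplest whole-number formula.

C3H5O2

mol C = 16.57 / 44.01 = 0.3765; mass C = 0.3765 × 12.01 = 4.522 g
mol H = 2 × (5.653 / 18.02) = 0.6274; mass H = 0.6274 × 1.008 = 0.6324 g
mass O = 9.169 − (5.154) = 4.015 g → mol O = 0.2509
Ratios (÷ 0.2509): C 1.500, H 2.500, O 1.000
Multiply by 2: C 3.00, H 5.00, O 2.00 → C3H5O2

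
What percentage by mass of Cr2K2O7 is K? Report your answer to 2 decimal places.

Molar mass = 2(52.00) + 2(39.10) + 7(16.00) = 294.200 g/mol
Mass of K per mole = 2 × 39.10 = 78.200 g
% K = 78.200 / 294.200 × 100 = 26.58%

26.58%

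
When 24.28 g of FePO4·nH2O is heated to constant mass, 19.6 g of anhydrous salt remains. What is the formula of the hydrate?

Mass of water lost = 24.28 − 19.6 = 4.68 g → 4.68 / 18.02 = 0.2597 mol H2O
Molar mass of FePO4 = 150.82 g/mol → mol FePO4 = 19.6 / 150.82 = 0.13
n = 0.2597 / 0.13 = 2.00 ≈ 2 → FePO4·2H2O

FePO4·2H2O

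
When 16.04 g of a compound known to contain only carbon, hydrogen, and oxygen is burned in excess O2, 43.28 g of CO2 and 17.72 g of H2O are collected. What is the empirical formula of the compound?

C7H14O

mol C = 43.28 / 44.01 = 0.9834; mass C = 0.9834 × 12.01 = 11.81 g
mol H = 2 × (17.72 / 18.02) = 1.967; mass H = 1.967 × 1.008 = 1.982 g
mass O = 16.04 − (13.79) = 2.247 g → mol O = 0.1404
Ratios (÷ 0.1404): C 7.003, H 14.006, O 1.000
≈ 7:14:1 → C7H14O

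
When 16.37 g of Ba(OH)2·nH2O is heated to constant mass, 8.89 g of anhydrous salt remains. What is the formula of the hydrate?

Mass of water lost = 16.37 − 8.89 = 7.48 g → 7.48 / 18.02 = 0.4151 mol H2O
Molar mass of Ba(OH)2 = 171.35 g/mol → mol Ba(OH)2 = 8.89 / 171.35 = 0.05188
n = 0.4151 / 0.05188 = 8.00 ≈ 8 → Ba(OH)2·8H2O

Ba(OH)2·8H2O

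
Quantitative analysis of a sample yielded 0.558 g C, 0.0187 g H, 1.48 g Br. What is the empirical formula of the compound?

C5H2Br2

n(C) = 0.558/12.01 = 0.04646, n(H) = 0.0187/1.008 = 0.01855, n(Br) = 1.48/79.90 = 0.01852
Smallest is Br at 0.01852 mol; normalising gives C 2.508, H 1.002, Br 1.000
Scaling by 2: C 5.02, H 2.00, Br 2.00 → C5H2Br2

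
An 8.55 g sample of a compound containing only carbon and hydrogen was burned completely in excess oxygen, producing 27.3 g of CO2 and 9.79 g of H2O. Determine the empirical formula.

mol C = 27.3 / 44.01 = 0.6203; mass C = 0.6203 × 12.01 = 7.450 g
mol H = 2 × (9.79 / 18.02) = 1.087; mass H = 1.087 × 1.008 = 1.095 g
Divide by the smallest (0.6203 mol C): C 1.000, H 1.752
Scaling by 4: C 4.00, H 7.01 → C4H7

C4H7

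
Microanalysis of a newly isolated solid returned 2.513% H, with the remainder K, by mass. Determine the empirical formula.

Assume 100 g: 2.513 g H, 97.487 g K.
H: 2.513 g ÷ 1.008 g/mol = 2.493 mol
K: 97.487 g ÷ 39.10 g/mol = 2.493 mol
Divide by the smallest (2.493 mol H): H 1.000, K 1.000
≈ 1:1 → HK

HK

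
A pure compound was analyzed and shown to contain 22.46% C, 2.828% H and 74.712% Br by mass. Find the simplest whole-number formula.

C2H3Br

Assume 100 g: 22.46 g C, 2.828 g H, 74.712 g Br.
Moles — C: 22.46 / 12.01 = 1.87 mol; H: 2.828 / 1.008 = 2.806 mol; Br: 74.712 / 79.90 = 0.9351 mol
Ratios (÷ 0.9351): C 2.000, H 3.000, Br 1.000
→ C2H3Br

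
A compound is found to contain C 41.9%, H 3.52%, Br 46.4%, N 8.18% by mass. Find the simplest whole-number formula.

Assume 100 g: 41.9 g C, 3.52 g H, 46.4 g Br, 8.18 g N.
n(C) = 41.9/12.01 = 3.489, n(H) = 3.52/1.008 = 3.492, n(Br) = 46.4/79.90 = 0.5807, n(N) = 8.18/14.01 = 0.5839
Ratios (÷ 0.5807): C 6.008, H 6.013, Br 1.000, N 1.005
→ C6H6BrN

C6H6BrN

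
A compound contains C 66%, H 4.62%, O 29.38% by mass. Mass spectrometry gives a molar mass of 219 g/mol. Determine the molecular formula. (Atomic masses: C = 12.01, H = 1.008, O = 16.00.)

Assume 100 g: 66 g C, 4.62 g H, 29.38 g O.
n(C) = 66/12.01 = 5.495, n(H) = 4.62/1.008 = 4.583, n(O) = 29.38/16.00 = 1.836
Smallest is O at 1.836 mol; normalising gives C 2.993, H 2.496, O 1.000
Multiply by 2: C 5.99, H 4.99, O 2.00 → C6H5O2
Empirical-formula mass = 109.10 g/mol
n = 219 / 109.10 = 2.01 ≈ 2
Molecular formula = (C6H5O2)×2 = C12H10O4

C12H10O4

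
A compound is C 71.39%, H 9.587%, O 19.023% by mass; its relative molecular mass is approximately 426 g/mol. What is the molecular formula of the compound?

Assume 100 g: 71.39 g C, 9.587 g H, 19.023 g O.
C: 71.39 g ÷ 12.01 g/mol = 5.944 mol
H: 9.587 g ÷ 1.008 g/mol = 9.511 mol
O: 19.023 g ÷ 16.00 g/mol = 1.189 mol
Divide by the smallest (1.189 mol O): C 5.000, H 8.000, O 1.000
≈ 5:8:1 → C5H8O
Empirical-formula mass = 84.11 g/mol
n = 426 / 84.11 = 5.06 ≈ 5
Molecular formula = (C5H8O)×5 = C25H40O5

C25H40O5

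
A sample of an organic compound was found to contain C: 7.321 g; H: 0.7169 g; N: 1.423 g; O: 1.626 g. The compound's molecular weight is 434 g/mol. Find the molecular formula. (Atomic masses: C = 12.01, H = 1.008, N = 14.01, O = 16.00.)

Moles — C: 7.321 / 12.01 = 0.6096 mol; H: 0.7169 / 1.008 = 0.7112 mol; N: 1.423 / 14.01 = 0.1016 mol; O: 1.626 / 16.00 = 0.1016 mol
Divide by the smallest (0.1016 mol N): C 6.002, H 7.002, N 1.000, O 1.001
→ C6H7NO
Empirical-formula mass = 109.13 g/mol
n = 434 / 109.13 = 3.98 ≈ 4
Molecular formula = (C6H7NO)×4 = C24H28N4O4

C24H28N4O4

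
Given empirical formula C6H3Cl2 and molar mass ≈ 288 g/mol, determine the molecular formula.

Empirical-formula mass = 145.98 g/mol
n = 288 / 145.98 = 1.97 ≈ 2
Molecular formula = (C6H3Cl2)2 = C12H6Cl4

C12H6Cl4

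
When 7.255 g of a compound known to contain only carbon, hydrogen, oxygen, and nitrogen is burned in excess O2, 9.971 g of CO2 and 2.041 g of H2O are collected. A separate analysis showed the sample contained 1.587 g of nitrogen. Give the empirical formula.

C4H4N2O3

mol C = 9.971 / 44.01 = 0.2266; mass C = 0.2266 × 12.01 = 2.721 g
mol H = 2 × (2.041 / 18.02) = 0.2265; mass H = 0.2265 × 1.008 = 0.2283 g
mol N = 1.587 / 14.01 = 0.1133
mass O = 7.255 − (4.536) = 2.719 g → mol O = 0.1699
Ratios (÷ 0.1133): C 2.000, H 2.000, N 1.000, O 1.500
Scaling by 2: C 4.00, H 4.00, N 2.00, O 3.00 → C4H4N2O3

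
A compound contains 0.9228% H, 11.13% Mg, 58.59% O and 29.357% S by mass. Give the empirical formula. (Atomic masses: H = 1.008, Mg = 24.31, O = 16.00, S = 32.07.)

Assume 100 g: 0.9228 g H, 11.13 g Mg, 58.59 g O, 29.357 g S.
H: 0.9228 g ÷ 1.008 g/mol = 0.9155 mol
Mg: 11.13 g ÷ 24.31 g/mol = 0.4578 mol
O: 58.59 g ÷ 16.00 g/mol = 3.662 mol
S: 29.357 g ÷ 32.07 g/mol = 0.9154 mol
Ratios (÷ 0.4578): H 2.000, Mg 1.000, O 7.998, S 1.999
Ratio ≈ 2:1:8:2, so the empirical formula is H2MgO8S2

H2MgO8S2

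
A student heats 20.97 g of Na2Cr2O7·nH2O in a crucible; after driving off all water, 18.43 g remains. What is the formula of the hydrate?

Mass of water lost = 20.97 − 18.43 = 2.54 g → 2.54 / 18.02 = 0.141 mol H2O
Molar mass of Na2Cr2O7 = 261.98 g/mol → mol Na2Cr2O7 = 18.43 / 261.98 = 0.07035
n = 0.141 / 0.07035 = 2.00 ≈ 2 → Na2Cr2O7·2H2O

Na2Cr2O7·2H2O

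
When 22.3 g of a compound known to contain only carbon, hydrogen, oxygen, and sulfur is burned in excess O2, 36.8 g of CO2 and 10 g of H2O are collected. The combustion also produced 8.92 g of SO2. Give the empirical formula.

C6H8O3S

mol C = 36.8 / 44.01 = 0.8362; mass C = 0.8362 × 12.01 = 10.04 g
mol H = 2 × (10 / 18.02) = 1.110; mass H = 1.110 × 1.008 = 1.119 g
mol S = 8.92 / 64.07 = 0.1392; mass S = 4.465 g
mass O = 22.3 − (15.63) = 6.674 g → mol O = 0.4171
Smallest is S at 0.1392 mol; normalising gives C 6.006, H 7.972, O 2.996, S 1.000
Ratio ≈ 6:8:3:1, so the empirical formula is C6H8O3S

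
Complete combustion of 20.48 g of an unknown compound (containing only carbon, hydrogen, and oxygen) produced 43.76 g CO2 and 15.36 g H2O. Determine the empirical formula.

C7H12O3

mol C = 43.76 / 44.01 = 0.9943; mass C = 0.9943 × 12.01 = 11.94 g
mol H = 2 × (15.36 / 18.02) = 1.705; mass H = 1.705 × 1.008 = 1.718 g
mass O = 20.48 − (13.66) = 6.820 g → mol O = 0.4262
Ratios (÷ 0.4262): C 2.333, H 4.000, O 1.000
Scaling by 3: C 7.00, H 12.00, O 3.00 → C7H12O3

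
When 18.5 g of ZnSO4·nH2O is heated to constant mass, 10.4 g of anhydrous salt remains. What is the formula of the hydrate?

Mass of water lost = 18.5 − 10.4 = 8.1 g → 8.1 / 18.02 = 0.4495 mol H2O
Molar mass of ZnSO4 = 161.45 g/mol → mol ZnSO4 = 10.4 / 161.45 = 0.06442
n = 0.4495 / 0.06442 = 6.98 ≈ 7 → ZnSO4·7H2O

ZnSO4·7H2O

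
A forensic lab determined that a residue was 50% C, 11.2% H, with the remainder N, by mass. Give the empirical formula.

C3H8N2

Assume 100 g: 50 g C, 11.2 g H, 38.8 g N.
C: 50 g ÷ 12.01 g/mol = 4.163 mol
H: 11.2 g ÷ 1.008 g/mol = 11.11 mol
N: 38.8 g ÷ 14.01 g/mol = 2.769 mol
Ratios (÷ 2.769): C 1.503, H 4.012, N 1.000
×2: C 3.01, H 8.02, N 2.00 → C3H8N2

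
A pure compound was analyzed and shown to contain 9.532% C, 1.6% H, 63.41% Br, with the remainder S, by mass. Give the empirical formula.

CH2BrS

Assume 100 g: 9.532 g C, 1.6 g H, 63.41 g Br, 25.458 g S.
n(C) = 9.532/12.01 = 0.7937, n(H) = 1.6/1.008 = 1.587, n(Br) = 63.41/79.90 = 0.7936, n(S) = 25.458/32.07 = 0.7938
Divide by the smallest (0.7936 mol Br): C 1.000, H 2.000, Br 1.000, S 1.000
Ratio ≈ 1:2:1:1, so the empirical formula is CH2BrS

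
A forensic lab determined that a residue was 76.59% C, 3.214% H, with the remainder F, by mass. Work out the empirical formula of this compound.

Assume 100 g: 76.59 g C, 3.214 g H, 20.196 g F.
n(C) = 76.59/12.01 = 6.377, n(H) = 3.214/1.008 = 3.188, n(F) = 20.196/19.00 = 1.063
Smallest is F at 1.063 mol; normalising gives C 6.000, H 3.000, F 1.000
Ratio ≈ 6:3:1, so the empirical formula is C6H3F

C6H3F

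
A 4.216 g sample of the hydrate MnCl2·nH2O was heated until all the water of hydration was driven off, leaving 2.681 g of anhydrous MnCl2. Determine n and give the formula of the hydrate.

MnCl2·4H2O

Mass of water lost = 4.216 − 2.681 = 1.535 g → 1.535 / 18.02 = 0.08518 mol H2O
Molar mass of MnCl2 = 125.84 g/mol → mol MnCl2 = 2.681 / 125.84 = 0.0213
n = 0.08518 / 0.0213 = 4.00 ≈ 4 → MnCl2·4H2O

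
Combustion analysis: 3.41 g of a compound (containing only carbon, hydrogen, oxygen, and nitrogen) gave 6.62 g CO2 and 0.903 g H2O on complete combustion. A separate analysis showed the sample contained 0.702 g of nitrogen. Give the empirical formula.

mol C = 6.62 / 44.01 = 0.1504; mass C = 0.1504 × 12.01 = 1.807 g
mol H = 2 × (0.903 / 18.02) = 0.1002; mass H = 0.1002 × 1.008 = 0.1010 g
mol N = 0.702 / 14.01 = 0.05011
mass O = 3.41 − (2.610) = 0.8004 g → mol O = 0.05003
Smallest is O at 0.05003 mol; normalising gives C 3.007, H 2.003, N 1.002, O 1.000
≈ 3:2:1:1 → C3H2NO

C3H2NO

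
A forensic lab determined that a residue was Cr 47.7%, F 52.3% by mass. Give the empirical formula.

Assume 100 g: 47.7 g Cr, 52.3 g F.
Moles — Cr: 47.7 / 52.00 = 0.9173 mol; F: 52.3 / 19.00 = 2.753 mol
Divide by the smallest (0.9173 mol Cr): Cr 1.000, F 3.001
Ratio ≈ 1:3, so the empirical formula is CrF3

CrF3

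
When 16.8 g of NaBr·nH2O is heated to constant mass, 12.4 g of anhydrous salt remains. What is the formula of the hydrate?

Mass of water lost = 16.8 − 12.4 = 4.4 g → 4.4 / 18.02 = 0.2442 mol H2O
Molar mass of NaBr = 102.89 g/mol → mol NaBr = 12.4 / 102.89 = 0.1205
n = 0.2442 / 0.1205 = 2.03 ≈ 2 → NaBr·2H2O

NaBr·2H2O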